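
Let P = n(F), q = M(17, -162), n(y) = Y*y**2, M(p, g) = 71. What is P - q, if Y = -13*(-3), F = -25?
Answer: 24304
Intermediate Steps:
Y = 39
n(y) = 39*y**2
q = 71
P = 24375 (P = 39*(-25)**2 = 39*625 = 24375)
P - q = 24375 - 1*71 = 24375 - 71 = 24304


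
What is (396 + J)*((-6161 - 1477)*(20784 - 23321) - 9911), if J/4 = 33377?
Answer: 2593411831280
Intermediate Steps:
J = 133508 (J = 4*33377 = 133508)
(396 + J)*((-6161 - 1477)*(20784 - 23321) - 9911) = (396 + 133508)*((-6161 - 1477)*(20784 - 23321) - 9911) = 133904*(-7638*(-2537) - 9911) = 133904*(19377606 - 9911) = 133904*19367695 = 2593411831280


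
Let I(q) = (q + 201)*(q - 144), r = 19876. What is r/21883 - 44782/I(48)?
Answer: 727540205/261545616 ≈ 2.7817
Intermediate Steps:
I(q) = (-144 + q)*(201 + q) (I(q) = (201 + q)*(-144 + q) = (-144 + q)*(201 + q))
r/21883 - 44782/I(48) = 19876/21883 - 44782/(-28944 + 48² + 57*48) = 19876*(1/21883) - 44782/(-28944 + 2304 + 2736) = 19876/21883 - 44782/(-23904) = 19876/21883 - 44782*(-1/23904) = 19876/21883 + 22391/11952 = 727540205/261545616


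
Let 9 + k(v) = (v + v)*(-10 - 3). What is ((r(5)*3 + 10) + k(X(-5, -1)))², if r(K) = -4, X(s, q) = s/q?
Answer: 19881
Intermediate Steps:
k(v) = -9 - 26*v (k(v) = -9 + (v + v)*(-10 - 3) = -9 + (2*v)*(-13) = -9 - 26*v)
((r(5)*3 + 10) + k(X(-5, -1)))² = ((-4*3 + 10) + (-9 - (-130)/(-1)))² = ((-12 + 10) + (-9 - (-130)*(-1)))² = (-2 + (-9 - 26*5))² = (-2 + (-9 - 130))² = (-2 - 139)² = (-141)² = 19881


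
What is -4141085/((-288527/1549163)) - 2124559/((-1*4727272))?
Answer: 30326469985241244153/1363945608344 ≈ 2.2234e+7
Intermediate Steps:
-4141085/((-288527/1549163)) - 2124559/((-1*4727272)) = -4141085/((-288527*1/1549163)) - 2124559/(-4727272) = -4141085/(-288527/1549163) - 2124559*(-1/4727272) = -4141085*(-1549163/288527) + 2124559/4727272 = 6415215661855/288527 + 2124559/4727272 = 30326469985241244153/1363945608344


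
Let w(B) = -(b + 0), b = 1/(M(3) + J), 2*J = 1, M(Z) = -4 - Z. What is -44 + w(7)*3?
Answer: -566/13 ≈ -43.538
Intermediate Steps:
J = ½ (J = (½)*1 = ½ ≈ 0.50000)
b = -2/13 (b = 1/((-4 - 1*3) + ½) = 1/((-4 - 3) + ½) = 1/(-7 + ½) = 1/(-13/2) = -2/13 ≈ -0.15385)
w(B) = 2/13 (w(B) = -(-2/13 + 0) = -1*(-2/13) = 2/13)
-44 + w(7)*3 = -44 + (2/13)*3 = -44 + 6/13 = -566/13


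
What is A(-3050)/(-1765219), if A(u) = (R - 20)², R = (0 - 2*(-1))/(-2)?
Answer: -441/1765219 ≈ -0.00024983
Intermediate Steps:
R = -1 (R = (0 + 2)*(-½) = 2*(-½) = -1)
A(u) = 441 (A(u) = (-1 - 20)² = (-21)² = 441)
A(-3050)/(-1765219) = 441/(-1765219) = 441*(-1/1765219) = -441/1765219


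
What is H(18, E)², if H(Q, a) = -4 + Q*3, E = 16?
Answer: 2500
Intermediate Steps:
H(Q, a) = -4 + 3*Q
H(18, E)² = (-4 + 3*18)² = (-4 + 54)² = 50² = 2500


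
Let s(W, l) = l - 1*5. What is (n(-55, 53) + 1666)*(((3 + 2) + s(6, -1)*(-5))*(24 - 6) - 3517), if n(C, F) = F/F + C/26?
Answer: -124969569/26 ≈ -4.8065e+6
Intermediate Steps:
s(W, l) = -5 + l (s(W, l) = l - 5 = -5 + l)
n(C, F) = 1 + C/26 (n(C, F) = 1 + C*(1/26) = 1 + C/26)
(n(-55, 53) + 1666)*(((3 + 2) + s(6, -1)*(-5))*(24 - 6) - 3517) = ((1 + (1/26)*(-55)) + 1666)*(((3 + 2) + (-5 - 1)*(-5))*(24 - 6) - 3517) = ((1 - 55/26) + 1666)*((5 - 6*(-5))*18 - 3517) = (-29/26 + 1666)*((5 + 30)*18 - 3517) = 43287*(35*18 - 3517)/26 = 43287*(630 - 3517)/26 = (43287/26)*(-2887) = -124969569/26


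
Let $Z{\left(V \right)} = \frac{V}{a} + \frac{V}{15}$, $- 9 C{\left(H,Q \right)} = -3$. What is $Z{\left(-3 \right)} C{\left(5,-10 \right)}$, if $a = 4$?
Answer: $- \frac{19}{60} \approx -0.31667$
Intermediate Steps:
$C{\left(H,Q \right)} = \frac{1}{3}$ ($C{\left(H,Q \right)} = \left(- \frac{1}{9}\right) \left(-3\right) = \frac{1}{3}$)
$Z{\left(V \right)} = \frac{19 V}{60}$ ($Z{\left(V \right)} = \frac{V}{4} + \frac{V}{15} = \frac{19 V}{60}$)
$Z{\left(-3 \right)} C{\left(5,-10 \right)} = \frac{19}{60} \left(-3\right) \frac{1}{3} = \left(- \frac{19}{20}\right) \frac{1}{3} = - \frac{19}{60}$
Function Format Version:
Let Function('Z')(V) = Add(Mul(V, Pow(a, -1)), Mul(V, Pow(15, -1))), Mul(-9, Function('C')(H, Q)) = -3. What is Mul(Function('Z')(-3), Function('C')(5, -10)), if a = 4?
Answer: Rational(-19, 60) ≈ -0.31667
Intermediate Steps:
Function('C')(H, Q) = Rational(1, 3) (Function('C')(H, Q) = Mul(Rational(-1, 9), -3) = Rational(1, 3))
Function('Z')(V) = Mul(Rational(19, 60), V) (Function('Z')(V) = Add(Mul(V, Pow(4, -1)), Mul(V, Pow(15, -1))) = Add(Mul(V, Rational(1, 4)), Mul(V, Rational(1, 15))) = Add(Mul(Rational(1, 4), V), Mul(Rational(1, 15), V)) = Mul(Rational(19, 60), V))
Mul(Function('Z')(-3), Function('C')(5, -10)) = Mul(Mul(Rational(19, 60), -3), Rational(1, 3)) = Mul(Rational(-19, 20), Rational(1, 3)) = Rational(-19, 60)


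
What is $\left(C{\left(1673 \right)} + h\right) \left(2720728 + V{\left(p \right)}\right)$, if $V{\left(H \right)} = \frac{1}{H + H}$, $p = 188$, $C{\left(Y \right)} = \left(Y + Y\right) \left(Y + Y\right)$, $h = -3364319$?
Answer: $\frac{8011470020309413}{376} \approx 2.1307 \cdot 10^{13}$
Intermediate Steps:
$C{\left(Y \right)} = 4 Y^{2}$ ($C{\left(Y \right)} = 2 Y 2 Y = 4 Y^{2}$)
$V{\left(H \right)} = \frac{1}{2 H}$
$\left(C{\left(1673 \right)} + h\right) \left(2720728 + V{\left(p \right)}\right) = \left(4 \cdot 1673^{2} - 3364319\right) \left(2720728 + \frac{1}{2 \cdot 188}\right) = \left(4 \cdot 2798929 - 3364319\right) \left(2720728 + \frac{1}{2} \cdot \frac{1}{188}\right) = \left(11195716 - 3364319\right) \left(2720728 + \frac{1}{376}\right) = 7831397 \cdot \frac{1022993729}{376} = \frac{8011470020309413}{376}$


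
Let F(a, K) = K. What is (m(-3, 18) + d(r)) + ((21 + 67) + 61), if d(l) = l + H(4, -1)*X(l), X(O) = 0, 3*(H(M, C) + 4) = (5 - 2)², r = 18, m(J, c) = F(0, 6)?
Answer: 173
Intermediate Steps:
m(J, c) = 6
H(M, C) = -1 (H(M, C) = -4 + (5 - 2)²/3 = -4 + (⅓)*3² = -4 + (⅓)*9 = -4 + 3 = -1)
d(l) = l (d(l) = l - 1*0 = l + 0 = l)
(m(-3, 18) + d(r)) + ((21 + 67) + 61) = (6 + 18) + ((21 + 67) + 61) = 24 + (88 + 61) = 24 + 149 = 173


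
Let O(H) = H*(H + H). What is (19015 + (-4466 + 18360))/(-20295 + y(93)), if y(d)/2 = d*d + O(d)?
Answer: 32909/31599 ≈ 1.0415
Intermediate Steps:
O(H) = 2*H**2 (O(H) = H*(2*H) = 2*H**2)
y(d) = 6*d**2 (y(d) = 2*(d*d + 2*d**2) = 2*(d**2 + 2*d**2) = 2*(3*d**2) = 6*d**2)
(19015 + (-4466 + 18360))/(-20295 + y(93)) = (19015 + (-4466 + 18360))/(-20295 + 6*93**2) = (19015 + 13894)/(-20295 + 6*8649) = 32909/(-20295 + 51894) = 32909/31599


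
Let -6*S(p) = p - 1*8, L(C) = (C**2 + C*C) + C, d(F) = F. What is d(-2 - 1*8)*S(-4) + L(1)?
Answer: -17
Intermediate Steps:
L(C) = C + 2*C**2 (L(C) = (C**2 + C**2) + C = 2*C**2 + C = C + 2*C**2)
S(p) = 4/3 - p/6 (S(p) = -(p - 1*8)/6 = -(p - 8)/6 = -(-8 + p)/6 = 4/3 - p/6)
d(-2 - 1*8)*S(-4) + L(1) = (-2 - 1*8)*(4/3 - 1/6*(-4)) + 1*(1 + 2*1) = (-2 - 8)*(4/3 + 2/3) + 1*(1 + 2) = -10*2 + 1*3 = -20 + 3 = -17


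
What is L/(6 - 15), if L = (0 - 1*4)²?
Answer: -16/9 ≈ -1.7778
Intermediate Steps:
L = 16 (L = (0 - 4)² = (-4)² = 16)
L/(6 - 15) = 16/(6 - 15) = 16/(-9) = -⅑*16 = -16/9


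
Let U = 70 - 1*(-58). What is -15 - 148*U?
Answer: -18959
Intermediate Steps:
U = 128 (U = 70 + 58 = 128)
-15 - 148*U = -15 - 148*128 = -15 - 18944 = -18959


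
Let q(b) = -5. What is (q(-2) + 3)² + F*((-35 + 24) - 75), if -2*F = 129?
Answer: 5551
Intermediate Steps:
F = -129/2 (F = -½*129 = -129/2 ≈ -64.500)
(q(-2) + 3)² + F*((-35 + 24) - 75) = (-5 + 3)² - 129*((-35 + 24) - 75)/2 = (-2)² - 129*(-11 - 75)/2 = 4 - 129/2*(-86) = 4 + 5547 = 5551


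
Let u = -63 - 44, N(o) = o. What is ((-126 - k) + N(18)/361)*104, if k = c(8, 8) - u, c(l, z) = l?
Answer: -9046232/361 ≈ -25059.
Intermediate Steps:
u = -107
k = 115 (k = 8 - 1*(-107) = 8 + 107 = 115)
((-126 - k) + N(18)/361)*104 = ((-126 - 1*115) + 18/361)*104 = ((-126 - 115) + 18*(1/361))*104 = (-241 + 18/361)*104 = -86983/361*104 = -9046232/361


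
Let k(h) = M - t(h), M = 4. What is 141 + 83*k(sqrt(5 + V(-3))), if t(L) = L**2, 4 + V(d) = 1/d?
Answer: 1253/3 ≈ 417.67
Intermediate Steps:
V(d) = -4 + 1/d
k(h) = 4 - h**2
141 + 83*k(sqrt(5 + V(-3))) = 141 + 83*(4 - (sqrt(5 + (-4 + 1/(-3))))**2) = 141 + 83*(4 - (sqrt(5 + (-4 - 1/3)))**2) = 141 + 83*(4 - (sqrt(5 - 13/3))**2) = 141 + 83*(4 - (sqrt(2/3))**2) = 141 + 83*(4 - (sqrt(6)/3)**2) = 141 + 83*(4 - 1*2/3) = 141 + 83*(4 - 2/3) = 141 + 83*(10/3) = 141 + 830/3 = 1253/3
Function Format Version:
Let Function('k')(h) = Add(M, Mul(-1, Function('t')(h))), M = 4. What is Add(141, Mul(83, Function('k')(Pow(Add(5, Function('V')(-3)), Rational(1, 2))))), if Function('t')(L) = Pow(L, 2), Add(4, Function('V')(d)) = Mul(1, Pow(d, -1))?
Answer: Rational(1253, 3) ≈ 417.67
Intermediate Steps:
Function('V')(d) = Add(-4, Pow(d, -1)) (Function('V')(d) = Add(-4, Mul(1, Pow(d, -1))) = Add(-4, Pow(d, -1)))
Function('k')(h) = Add(4, Mul(-1, Pow(h, 2)))
Add(141, Mul(83, Function('k')(Pow(Add(5, Function('V')(-3)), Rational(1, 2))))) = Add(141, Mul(83, Add(4, Mul(-1, Pow(Pow(Add(5, Add(-4, Pow(-3, -1))), Rational(1, 2)), 2))))) = Add(141, Mul(83, Add(4, Mul(-1, Pow(Pow(Add(5, Add(-4, Rational(-1, 3))), Rational(1, 2)), 2))))) = Add(141, Mul(83, Add(4, Mul(-1, Pow(Pow(Add(5, Rational(-13, 3)), Rational(1, 2)), 2))))) = Add(141, Mul(83, Add(4, Mul(-1, Pow(Pow(Rational(2, 3), Rational(1, 2)), 2))))) = Add(141, Mul(83, Add(4, Mul(-1, Pow(Mul(Rational(1, 3), Pow(6, Rational(1, 2))), 2))))) = Add(141, Mul(83, Add(4, Mul(-1, Rational(2, 3))))) = Add(141, Mul(83, Add(4, Rational(-2, 3)))) = Add(141, Mul(83, Rational(10, 3))) = Add(141, Rational(830, 3)) = Rational(1253, 3)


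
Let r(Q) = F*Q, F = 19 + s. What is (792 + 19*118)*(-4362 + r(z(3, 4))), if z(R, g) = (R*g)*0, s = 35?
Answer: -13234308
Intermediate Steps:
F = 54 (F = 19 + 35 = 54)
z(R, g) = 0
r(Q) = 54*Q
(792 + 19*118)*(-4362 + r(z(3, 4))) = (792 + 19*118)*(-4362 + 54*0) = (792 + 2242)*(-4362 + 0) = 3034*(-4362) = -13234308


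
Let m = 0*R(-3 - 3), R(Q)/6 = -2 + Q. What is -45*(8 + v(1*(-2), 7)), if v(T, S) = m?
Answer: -360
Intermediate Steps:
R(Q) = -12 + 6*Q (R(Q) = 6*(-2 + Q) = -12 + 6*Q)
m = 0 (m = 0*(-12 + 6*(-3 - 3)) = 0*(-12 + 6*(-6)) = 0*(-12 - 36) = 0*(-48) = 0)
v(T, S) = 0
-45*(8 + v(1*(-2), 7)) = -45*(8 + 0) = -45*8 = -360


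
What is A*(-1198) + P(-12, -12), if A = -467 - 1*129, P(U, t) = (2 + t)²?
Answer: 714108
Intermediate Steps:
A = -596 (A = -467 - 129 = -596)
A*(-1198) + P(-12, -12) = -596*(-1198) + (2 - 12)² = 714008 + (-10)² = 714008 + 100 = 714108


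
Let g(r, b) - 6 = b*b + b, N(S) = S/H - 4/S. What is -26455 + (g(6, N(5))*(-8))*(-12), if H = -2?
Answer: -628759/25 ≈ -25150.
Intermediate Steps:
N(S) = -4/S - S/2 (N(S) = S/(-2) - 4/S = S*(-½) - 4/S = -S/2 - 4/S = -4/S - S/2)
g(r, b) = 6 + b + b² (g(r, b) = 6 + (b*b + b) = 6 + (b² + b) = 6 + (b + b²) = 6 + b + b²)
-26455 + (g(6, N(5))*(-8))*(-12) = -26455 + ((6 + (-4/5 - ½*5) + (-4/5 - ½*5)²)*(-8))*(-12) = -26455 + ((6 + (-4*⅕ - 5/2) + (-4*⅕ - 5/2)²)*(-8))*(-12) = -26455 + ((6 + (-⅘ - 5/2) + (-⅘ - 5/2)²)*(-8))*(-12) = -26455 + ((6 - 33/10 + (-33/10)²)*(-8))*(-12) = -26455 + ((6 - 33/10 + 1089/100)*(-8))*(-12) = -26455 + ((1359/100)*(-8))*(-12) = -26455 - 2718/25*(-12) = -26455 + 32616/25 = -628759/25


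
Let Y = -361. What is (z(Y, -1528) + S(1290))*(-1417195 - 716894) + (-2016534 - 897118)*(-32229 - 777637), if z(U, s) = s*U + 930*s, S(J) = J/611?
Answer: 2575431264412070/611 ≈ 4.2151e+12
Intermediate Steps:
S(J) = J/611 (S(J) = J*(1/611) = J/611)
z(U, s) = 930*s + U*s (z(U, s) = U*s + 930*s = 930*s + U*s)
(z(Y, -1528) + S(1290))*(-1417195 - 716894) + (-2016534 - 897118)*(-32229 - 777637) = (-1528*(930 - 361) + (1/611)*1290)*(-1417195 - 716894) + (-2016534 - 897118)*(-32229 - 777637) = (-1528*569 + 1290/611)*(-2134089) - 2913652*(-809866) = (-869432 + 1290/611)*(-2134089) + 2359667690632 = -531221662/611*(-2134089) + 2359667690632 = 1133674305435918/611 + 2359667690632 = 2575431264412070/611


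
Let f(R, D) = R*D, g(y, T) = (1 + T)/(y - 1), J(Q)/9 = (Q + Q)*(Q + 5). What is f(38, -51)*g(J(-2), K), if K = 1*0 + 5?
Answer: 11628/109 ≈ 106.68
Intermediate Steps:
J(Q) = 18*Q*(5 + Q) (J(Q) = 9*((Q + Q)*(Q + 5)) = 9*((2*Q)*(5 + Q)) = 9*(2*Q*(5 + Q)) = 18*Q*(5 + Q))
K = 5 (K = 0 + 5 = 5)
g(y, T) = (1 + T)/(-1 + y)
f(R, D) = D*R
f(38, -51)*g(J(-2), K) = (-51*38)*((1 + 5)/(-1 + 18*(-2)*(5 - 2))) = -1938*6/(-1 + 18*(-2)*3) = -1938*6/(-1 - 108) = -1938*6/(-109) = -(-1938)*6/109 = -1938*(-6/109) = 11628/109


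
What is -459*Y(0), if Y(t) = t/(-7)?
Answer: 0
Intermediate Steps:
Y(t) = -t/7 (Y(t) = t*(-1/7) = -t/7)
-459*Y(0) = -(-459)*0/7 = -459*0 = 0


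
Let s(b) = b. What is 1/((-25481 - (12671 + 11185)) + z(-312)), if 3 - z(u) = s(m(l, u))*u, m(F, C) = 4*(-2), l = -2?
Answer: -1/51830 ≈ -1.9294e-5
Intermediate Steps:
m(F, C) = -8
z(u) = 3 + 8*u (z(u) = 3 - (-8)*u = 3 + 8*u)
1/((-25481 - (12671 + 11185)) + z(-312)) = 1/((-25481 - (12671 + 11185)) + (3 + 8*(-312))) = 1/((-25481 - 1*23856) + (3 - 2496)) = 1/((-25481 - 23856) - 2493) = 1/(-49337 - 2493) = 1/(-51830) = -1/51830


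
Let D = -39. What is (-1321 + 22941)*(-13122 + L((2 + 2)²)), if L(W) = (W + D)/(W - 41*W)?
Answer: -9078299617/32 ≈ -2.8370e+8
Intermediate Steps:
L(W) = -(-39 + W)/(40*W) (L(W) = (W - 39)/(W - 41*W) = (-39 + W)/((-40*W)) = (-39 + W)*(-1/(40*W)) = -(-39 + W)/(40*W))
(-1321 + 22941)*(-13122 + L((2 + 2)²)) = (-1321 + 22941)*(-13122 + (39 - (2 + 2)²)/(40*((2 + 2)²))) = 21620*(-13122 + (39 - 1*4²)/(40*(4²))) = 21620*(-13122 + (1/40)*(39 - 1*16)/16) = 21620*(-13122 + (1/40)*(1/16)*(39 - 16)) = 21620*(-13122 + (1/40)*(1/16)*23) = 21620*(-13122 + 23/640) = 21620*(-8398057/640) = -9078299617/32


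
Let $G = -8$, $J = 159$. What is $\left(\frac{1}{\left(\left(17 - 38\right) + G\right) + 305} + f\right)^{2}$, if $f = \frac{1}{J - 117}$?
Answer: $\frac{2809}{3732624} \approx 0.00075255$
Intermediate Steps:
$f = \frac{1}{42}$ ($f = \frac{1}{159 - 117} = \frac{1}{42} \approx 0.02381$)
$\left(\frac{1}{\left(\left(17 - 38\right) + G\right) + 305} + f\right)^{2} = \left(\frac{1}{\left(\left(17 - 38\right) - 8\right) + 305} + \frac{1}{42}\right)^{2} = \left(\frac{1}{\left(-21 - 8\right) + 305} + \frac{1}{42}\right)^{2} = \left(\frac{1}{-29 + 305} + \frac{1}{42}\right)^{2} = \left(\frac{1}{276} + \frac{1}{42}\right)^{2} = \left(\frac{53}{1932}\right)^{2} = \frac{2809}{3732624}$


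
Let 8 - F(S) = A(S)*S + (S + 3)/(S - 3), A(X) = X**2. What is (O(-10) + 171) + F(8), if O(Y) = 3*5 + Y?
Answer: -1651/5 ≈ -330.20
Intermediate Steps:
O(Y) = 15 + Y
F(S) = 8 - S**3 - (3 + S)/(-3 + S) (F(S) = 8 - (S**2*S + (S + 3)/(S - 3)) = 8 - (S**3 + (3 + S)/(-3 + S)) = 8 + (-S**3 - (3 + S)/(-3 + S)) = 8 - S**3 - (3 + S)/(-3 + S))
(O(-10) + 171) + F(8) = ((15 - 10) + 171) + (-27 - 1*8**4 + 3*8**3 + 7*8)/(-3 + 8) = (5 + 171) + (-27 - 1*4096 + 3*512 + 56)/5 = 176 + (-27 - 4096 + 1536 + 56)/5 = 176 + (1/5)*(-2531) = 176 - 2531/5 = -1651/5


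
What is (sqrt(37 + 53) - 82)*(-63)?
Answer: 5166 - 189*sqrt(10) ≈ 4568.3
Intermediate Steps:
(sqrt(37 + 53) - 82)*(-63) = (sqrt(90) - 82)*(-63) = (3*sqrt(10) - 82)*(-63) = (-82 + 3*sqrt(10))*(-63) = 5166 - 189*sqrt(10)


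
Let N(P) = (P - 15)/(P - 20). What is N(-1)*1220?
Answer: 19520/21 ≈ 929.52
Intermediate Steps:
N(P) = (-15 + P)/(-20 + P)
N(-1)*1220 = ((-15 - 1)/(-20 - 1))*1220 = (-16/(-21))*1220 = -1/21*(-16)*1220 = (16/21)*1220 = 19520/21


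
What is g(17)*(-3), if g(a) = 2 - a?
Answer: 45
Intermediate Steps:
g(17)*(-3) = (2 - 1*17)*(-3) = (2 - 17)*(-3) = -15*(-3) = 45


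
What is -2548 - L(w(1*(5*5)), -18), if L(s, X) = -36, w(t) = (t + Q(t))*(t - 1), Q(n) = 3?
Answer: -2512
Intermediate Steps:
w(t) = (-1 + t)*(3 + t) (w(t) = (t + 3)*(t - 1) = (3 + t)*(-1 + t) = (-1 + t)*(3 + t))
-2548 - L(w(1*(5*5)), -18) = -2548 - 1*(-36) = -2548 + 36 = -2512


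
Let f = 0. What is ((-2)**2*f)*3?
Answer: 0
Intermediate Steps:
((-2)**2*f)*3 = ((-2)**2*0)*3 = (4*0)*3 = 0*3 = 0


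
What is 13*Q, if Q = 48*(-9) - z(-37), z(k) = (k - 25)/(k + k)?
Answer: -208195/37 ≈ -5626.9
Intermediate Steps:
z(k) = (-25 + k)/(2*k) (z(k) = (-25 + k)/((2*k)) = (-25 + k)*(1/(2*k)) = (-25 + k)/(2*k))
Q = -16015/37 (Q = 48*(-9) - (-25 - 37)/(2*(-37)) = -432 - (-1)*(-62)/(2*37) = -432 - 1*31/37 = -432 - 31/37 = -16015/37 ≈ -432.84)
13*Q = 13*(-16015/37) = -208195/37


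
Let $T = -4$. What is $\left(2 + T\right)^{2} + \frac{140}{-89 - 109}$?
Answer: $\frac{326}{99} \approx 3.2929$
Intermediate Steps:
$\left(2 + T\right)^{2} + \frac{140}{-89 - 109} = \left(2 - 4\right)^{2} + \frac{140}{-89 - 109} = \left(-2\right)^{2} + \frac{140}{-198} = 4 + 140 \left(- \frac{1}{198}\right) = 4 - \frac{70}{99} = \frac{326}{99}$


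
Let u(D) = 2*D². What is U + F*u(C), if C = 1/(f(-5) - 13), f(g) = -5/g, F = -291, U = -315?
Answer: -7657/24 ≈ -319.04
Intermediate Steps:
C = -1/12 (C = 1/(-5/(-5) - 13) = 1/(-5*(-⅕) - 13) = 1/(1 - 13) = 1/(-12) = -1/12 ≈ -0.083333)
U + F*u(C) = -315 - 582*(-1/12)² = -315 - 582/144 = -315 - 291*1/72 = -315 - 97/24 = -7657/24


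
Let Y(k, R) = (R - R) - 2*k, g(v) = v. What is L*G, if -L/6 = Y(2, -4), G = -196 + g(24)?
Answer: -4128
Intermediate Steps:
Y(k, R) = -2*k (Y(k, R) = 0 - 2*k = -2*k)
G = -172 (G = -196 + 24 = -172)
L = 24 (L = -(-12)*2 = -6*(-4) = 24)
L*G = 24*(-172) = -4128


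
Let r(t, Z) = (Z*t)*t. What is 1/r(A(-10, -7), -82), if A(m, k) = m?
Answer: -1/8200 ≈ -0.00012195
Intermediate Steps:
r(t, Z) = Z*t²
1/r(A(-10, -7), -82) = 1/(-82*(-10)²) = 1/(-82*100) = 1/(-8200) = -1/8200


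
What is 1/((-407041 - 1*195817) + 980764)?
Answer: 1/377906 ≈ 2.6462e-6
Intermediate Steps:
1/((-407041 - 1*195817) + 980764) = 1/((-407041 - 195817) + 980764) = 1/(-602858 + 980764) = 1/377906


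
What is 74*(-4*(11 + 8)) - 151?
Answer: -5775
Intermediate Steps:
74*(-4*(11 + 8)) - 151 = 74*(-4*19) - 151 = 74*(-76) - 151 = -5624 - 151 = -5775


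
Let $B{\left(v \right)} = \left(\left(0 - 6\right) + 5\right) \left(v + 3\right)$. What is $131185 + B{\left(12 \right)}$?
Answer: $131170$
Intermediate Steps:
$B{\left(v \right)} = -3 - v$ ($B{\left(v \right)} = \left(\left(0 - 6\right) + 5\right) \left(3 + v\right) = \left(-6 + 5\right) \left(3 + v\right) = - (3 + v) = -3 - v$)
$131185 + B{\left(12 \right)} = 131185 - 15 = 131170$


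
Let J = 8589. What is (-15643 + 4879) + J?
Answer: -2175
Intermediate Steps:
(-15643 + 4879) + J = (-15643 + 4879) + 8589 = -10764 + 8589 = -2175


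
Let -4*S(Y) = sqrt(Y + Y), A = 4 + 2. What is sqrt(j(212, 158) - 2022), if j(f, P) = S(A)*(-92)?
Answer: sqrt(-2022 + 46*sqrt(3)) ≈ 44.072*I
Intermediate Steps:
A = 6
S(Y) = -sqrt(2)*sqrt(Y)/4 (S(Y) = -sqrt(Y + Y)/4 = -sqrt(2)*sqrt(Y)/4)
j(f, P) = 46*sqrt(3) (j(f, P) = -sqrt(2)*sqrt(6)/4*(-92) = -sqrt(3)/2*(-92) = 46*sqrt(3))
sqrt(j(212, 158) - 2022) = sqrt(46*sqrt(3) - 2022) = sqrt(-2022 + 46*sqrt(3))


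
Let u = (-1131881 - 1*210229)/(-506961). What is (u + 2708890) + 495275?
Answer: 77351811175/24141 ≈ 3.2042e+6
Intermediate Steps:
u = 63910/24141 (u = (-1131881 - 210229)*(-1/506961) = -1342110*(-1/506961) = 63910/24141 ≈ 2.6474)
(u + 2708890) + 495275 = (63910/24141 + 2708890) + 495275 = 65395377400/24141 + 495275 = 77351811175/24141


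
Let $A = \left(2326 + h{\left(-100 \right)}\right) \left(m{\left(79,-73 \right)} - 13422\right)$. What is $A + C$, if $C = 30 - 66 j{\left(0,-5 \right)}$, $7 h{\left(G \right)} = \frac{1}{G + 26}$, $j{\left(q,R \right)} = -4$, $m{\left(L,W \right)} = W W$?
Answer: $- \frac{9750836339}{518} \approx -1.8824 \cdot 10^{7}$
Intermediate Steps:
$m{\left(L,W \right)} = W^{2}$
$h{\left(G \right)} = \frac{1}{7 \left(26 + G\right)}$ ($h{\left(G \right)} = \frac{1}{7 \left(G + 26\right)} = \frac{1}{7 \left(26 + G\right)}$)
$C = 294$ ($C = 30 - -264 = 30 + 264 = 294$)
$A = - \frac{9750988631}{518}$ ($A = \left(2326 + \frac{1}{7 \left(26 - 100\right)}\right) \left(\left(-73\right)^{2} - 13422\right) = \left(2326 + \frac{1}{7 \left(-74\right)}\right) \left(5329 - 13422\right) = \left(2326 + \frac{1}{7} \left(- \frac{1}{74}\right)\right) \left(-8093\right) = \left(2326 - \frac{1}{518}\right) \left(-8093\right) = \frac{1204867}{518} \left(-8093\right) = - \frac{9750988631}{518} \approx -1.8824 \cdot 10^{7}$)
$A + C = - \frac{9750988631}{518} + 294 = - \frac{9750836339}{518}$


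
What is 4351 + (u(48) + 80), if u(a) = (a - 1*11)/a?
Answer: 212725/48 ≈ 4431.8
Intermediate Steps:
u(a) = (-11 + a)/a (u(a) = (a - 11)/a = (-11 + a)/a)
4351 + (u(48) + 80) = 4351 + ((-11 + 48)/48 + 80) = 4351 + ((1/48)*37 + 80) = 4351 + (37/48 + 80) = 4351 + 3877/48 = 212725/48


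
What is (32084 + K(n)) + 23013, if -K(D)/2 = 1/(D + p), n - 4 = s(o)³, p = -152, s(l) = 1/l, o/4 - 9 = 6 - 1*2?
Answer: 1146567914567/20809983 ≈ 55097.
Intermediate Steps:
o = 52 (o = 36 + 4*(6 - 1*2) = 36 + 4*(6 - 2) = 36 + 4*4 = 36 + 16 = 52)
s(l) = 1/l
n = 562433/140608 (n = 4 + (1/52)³ = 4 + 1/140608 = 562433/140608 ≈ 4.0000)
K(D) = -2/(-152 + D) (K(D) = -2/(D - 152) = -2/(-152 + D))
(32084 + K(n)) + 23013 = (32084 - 2/(-152 + 562433/140608)) + 23013 = (32084 - 2/(-20809983/140608)) + 23013 = (32084 - 2*(-140608/20809983)) + 23013 = (32084 + 281216/20809983) + 23013 = 667667775788/20809983 + 23013 = 1146567914567/20809983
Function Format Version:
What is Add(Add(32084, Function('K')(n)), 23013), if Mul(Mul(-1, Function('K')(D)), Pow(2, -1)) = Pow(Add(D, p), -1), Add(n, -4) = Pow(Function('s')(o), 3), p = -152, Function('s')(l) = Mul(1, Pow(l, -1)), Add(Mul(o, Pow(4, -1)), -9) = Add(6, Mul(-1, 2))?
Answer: Rational(1146567914567, 20809983) ≈ 55097.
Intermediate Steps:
o = 52 (o = Add(36, Mul(4, Add(6, Mul(-1, 2)))) = Add(36, Mul(4, Add(6, -2))) = Add(36, Mul(4, 4)) = Add(36, 16) = 52)
Function('s')(l) = Pow(l, -1)
n = Rational(562433, 140608) (n = Add(4, Pow(Pow(52, -1), 3)) = Add(4, Pow(Rational(1, 52), 3)) = Add(4, Rational(1, 140608)) = Rational(562433, 140608) ≈ 4.0000)
Function('K')(D) = Mul(-2, Pow(Add(-152, D), -1)) (Function('K')(D) = Mul(-2, Pow(Add(D, -152), -1)) = Mul(-2, Pow(Add(-152, D), -1)))
Add(Add(32084, Function('K')(n)), 23013) = Add(Add(32084, Mul(-2, Pow(Add(-152, Rational(562433, 140608)), -1))), 23013) = Add(Add(32084, Mul(-2, Pow(Rational(-20809983, 140608), -1))), 23013) = Add(Add(32084, Mul(-2, Rational(-140608, 20809983))), 23013) = Add(Add(32084, Rational(281216, 20809983)), 23013) = Add(Rational(667667775788, 20809983), 23013) = Rational(1146567914567, 20809983)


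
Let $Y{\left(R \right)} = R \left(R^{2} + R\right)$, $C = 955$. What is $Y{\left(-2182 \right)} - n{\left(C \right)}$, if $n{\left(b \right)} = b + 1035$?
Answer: $-10384013434$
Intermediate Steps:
$n{\left(b \right)} = 1035 + b$
$Y{\left(R \right)} = R \left(R + R^{2}\right)$
$Y{\left(-2182 \right)} - n{\left(C \right)} = \left(-2182\right)^{2} \left(1 - 2182\right) - \left(1035 + 955\right) = 4761124 \left(-2181\right) - 1990 = -10384011444 - 1990 = -10384013434$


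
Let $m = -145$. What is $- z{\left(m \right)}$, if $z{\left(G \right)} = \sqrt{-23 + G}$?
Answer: $- 2 i \sqrt{42} \approx - 12.961 i$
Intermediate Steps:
$- z{\left(m \right)} = - \sqrt{-23 - 145} = - \sqrt{-168} = - 2 i \sqrt{42}$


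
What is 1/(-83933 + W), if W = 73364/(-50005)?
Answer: -50005/4197143029 ≈ -1.1914e-5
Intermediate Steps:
W = -73364/50005 (W = 73364*(-1/50005) = -73364/50005 ≈ -1.4671)
1/(-83933 + W) = 1/(-83933 - 73364/50005) = 1/(-4197143029/50005) = -50005/4197143029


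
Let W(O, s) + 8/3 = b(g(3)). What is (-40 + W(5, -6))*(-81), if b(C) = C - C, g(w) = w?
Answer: 3456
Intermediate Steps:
b(C) = 0
W(O, s) = -8/3 (W(O, s) = -8/3 + 0 = -8/3)
(-40 + W(5, -6))*(-81) = (-40 - 8/3)*(-81) = -128/3*(-81) = 3456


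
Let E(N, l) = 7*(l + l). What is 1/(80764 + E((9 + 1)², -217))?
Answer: 1/77726 ≈ 1.2866e-5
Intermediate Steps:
E(N, l) = 14*l (E(N, l) = 7*(2*l) = 14*l)
1/(80764 + E((9 + 1)², -217)) = 1/(80764 + 14*(-217)) = 1/(80764 - 3038) = 1/77726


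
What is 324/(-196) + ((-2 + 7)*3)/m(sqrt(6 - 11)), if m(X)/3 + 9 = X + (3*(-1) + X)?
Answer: -4056/2009 - 5*I*sqrt(5)/82 ≈ -2.0189 - 0.13635*I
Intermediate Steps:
m(X) = -36 + 6*X (m(X) = -27 + 3*(X + (3*(-1) + X)) = -27 + 3*(X + (-3 + X)) = -27 + 3*(-3 + 2*X) = -27 + (-9 + 6*X) = -36 + 6*X)
324/(-196) + ((-2 + 7)*3)/m(sqrt(6 - 11)) = 324/(-196) + ((-2 + 7)*3)/(-36 + 6*sqrt(6 - 11)) = 324*(-1/196) + (5*3)/(-36 + 6*sqrt(-5)) = -81/49 + 15/(-36 + 6*(I*sqrt(5))) = -81/49 + 15/(-36 + 6*I*sqrt(5))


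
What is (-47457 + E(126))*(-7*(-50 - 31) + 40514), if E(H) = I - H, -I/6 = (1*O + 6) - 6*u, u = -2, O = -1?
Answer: -1958947485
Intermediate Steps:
I = -102 (I = -6*((1*(-1) + 6) - 6*(-2)) = -6*((-1 + 6) + 12) = -6*(5 + 12) = -6*17 = -102)
E(H) = -102 - H
(-47457 + E(126))*(-7*(-50 - 31) + 40514) = (-47457 + (-102 - 1*126))*(-7*(-50 - 31) + 40514) = (-47457 + (-102 - 126))*(-7*(-81) + 40514) = (-47457 - 228)*(567 + 40514) = -47685*41081 = -1958947485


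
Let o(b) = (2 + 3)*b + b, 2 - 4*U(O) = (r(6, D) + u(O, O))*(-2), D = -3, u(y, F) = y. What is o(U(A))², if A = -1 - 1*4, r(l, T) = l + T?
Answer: 9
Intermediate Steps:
r(l, T) = T + l
A = -5 (A = -1 - 4 = -5)
U(O) = 2 + O/2 (U(O) = ½ - ((-3 + 6) + O)*(-2)/4 = ½ - (3 + O)*(-2)/4 = ½ - (-6 - 2*O)/4 = ½ + (3/2 + O/2) = 2 + O/2)
o(b) = 6*b (o(b) = 5*b + b = 6*b)
o(U(A))² = (6*(2 + (½)*(-5)))² = (6*(2 - 5/2))² = (6*(-½))² = (-3)² = 9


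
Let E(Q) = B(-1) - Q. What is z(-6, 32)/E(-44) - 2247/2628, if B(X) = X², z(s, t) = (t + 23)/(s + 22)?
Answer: -8185/10512 ≈ -0.77863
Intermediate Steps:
z(s, t) = (23 + t)/(22 + s)
E(Q) = 1 - Q (E(Q) = (-1)² - Q = 1 - Q)
z(-6, 32)/E(-44) - 2247/2628 = ((23 + 32)/(22 - 6))/(1 - 1*(-44)) - 2247/2628 = (55/16)/(1 + 44) - 2247*1/2628 = ((1/16)*55)/45 - 749/876 = (55/16)*(1/45) - 749/876 = 11/144 - 749/876 = -8185/10512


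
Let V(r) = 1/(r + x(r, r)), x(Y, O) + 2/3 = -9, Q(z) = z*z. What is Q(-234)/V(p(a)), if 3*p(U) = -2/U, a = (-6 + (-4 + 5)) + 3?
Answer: -511056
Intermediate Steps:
Q(z) = z²
x(Y, O) = -29/3 (x(Y, O) = -⅔ - 9 = -29/3)
a = -2 (a = (-6 + 1) + 3 = -5 + 3 = -2)
p(U) = -2/(3*U) (p(U) = (-2/U)/3 = -2/(3*U))
V(r) = 1/(-29/3 + r) (V(r) = 1/(r - 29/3) = 1/(-29/3 + r))
Q(-234)/V(p(a)) = (-234)²/((3/(-29 + 3*(-⅔/(-2))))) = 54756/((3/(-29 + 3*(-⅔*(-½))))) = 54756/((3/(-29 + 3*(⅓)))) = 54756/((3/(-29 + 1))) = 54756/((3/(-28))) = 54756/((3*(-1/28))) = 54756/(-3/28) = 54756*(-28/3) = -511056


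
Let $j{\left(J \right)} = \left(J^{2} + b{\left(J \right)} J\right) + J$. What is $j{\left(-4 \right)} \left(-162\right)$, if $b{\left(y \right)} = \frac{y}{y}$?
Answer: $-1296$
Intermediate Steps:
$b{\left(y \right)} = 1$
$j{\left(J \right)} = J^{2} + 2 J$ ($j{\left(J \right)} = \left(J^{2} + 1 J\right) + J = \left(J^{2} + J\right) + J = \left(J + J^{2}\right) + J = J^{2} + 2 J$)
$j{\left(-4 \right)} \left(-162\right) = - 4 \left(2 - 4\right) \left(-162\right) = \left(-4\right) \left(-2\right) \left(-162\right) = 8 \left(-162\right) = -1296$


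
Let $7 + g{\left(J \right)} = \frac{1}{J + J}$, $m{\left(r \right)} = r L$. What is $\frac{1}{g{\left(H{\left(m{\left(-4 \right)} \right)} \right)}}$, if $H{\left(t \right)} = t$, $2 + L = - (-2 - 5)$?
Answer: $- \frac{40}{281} \approx -0.14235$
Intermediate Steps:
$L = 5$ ($L = -2 - \left(-2 - 5\right) = -2 - -7 = -2 + 7 = 5$)
$m{\left(r \right)} = 5 r$ ($m{\left(r \right)} = r 5 = 5 r$)
$g{\left(J \right)} = -7 + \frac{1}{2 J}$ ($g{\left(J \right)} = -7 + \frac{1}{J + J} = -7 + \frac{1}{2 J}$)
$\frac{1}{g{\left(H{\left(m{\left(-4 \right)} \right)} \right)}} = \frac{1}{-7 + \frac{1}{2 \cdot 5 \left(-4\right)}} = \frac{1}{-7 + \frac{1}{2 \left(-20\right)}} = \frac{1}{-7 + \frac{1}{2} \left(- \frac{1}{20}\right)} = \frac{1}{-7 - \frac{1}{40}} = \frac{1}{- \frac{281}{40}} = - \frac{40}{281}$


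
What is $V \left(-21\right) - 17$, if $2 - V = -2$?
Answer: $-101$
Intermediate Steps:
$V = 4$ ($V = 2 - -2 = 2 + 2 = 4$)
$V \left(-21\right) - 17 = 4 \left(-21\right) - 17 = -84 - 17 = -101$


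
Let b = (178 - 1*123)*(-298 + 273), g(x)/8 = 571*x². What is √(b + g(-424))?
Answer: √821215393 ≈ 28657.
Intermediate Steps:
g(x) = 4568*x² (g(x) = 8*(571*x²) = 4568*x²)
b = -1375 (b = (178 - 123)*(-25) = 55*(-25) = -1375)
√(b + g(-424)) = √(-1375 + 4568*(-424)²) = √(-1375 + 4568*179776) = √(-1375 + 821216768) = √821215393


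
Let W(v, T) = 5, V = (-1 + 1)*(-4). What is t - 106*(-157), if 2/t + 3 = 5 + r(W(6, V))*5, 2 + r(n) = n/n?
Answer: 49924/3 ≈ 16641.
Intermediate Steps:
V = 0 (V = 0*(-4) = 0)
r(n) = -1 (r(n) = -2 + n/n = -2 + 1 = -1)
t = -⅔ (t = 2/(-3 + (5 - 1*5)) = 2/(-3 + (5 - 5)) = 2/(-3 + 0) = 2/(-3) = 2*(-⅓) = -⅔ ≈ -0.66667)
t - 106*(-157) = -⅔ - 106*(-157) = -⅔ + 16642 = 49924/3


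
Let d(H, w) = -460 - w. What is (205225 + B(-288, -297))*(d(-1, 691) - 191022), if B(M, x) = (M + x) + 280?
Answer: -39380091160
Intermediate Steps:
B(M, x) = 280 + M + x
(205225 + B(-288, -297))*(d(-1, 691) - 191022) = (205225 + (280 - 288 - 297))*((-460 - 1*691) - 191022) = (205225 - 305)*((-460 - 691) - 191022) = 204920*(-1151 - 191022) = 204920*(-192173) = -39380091160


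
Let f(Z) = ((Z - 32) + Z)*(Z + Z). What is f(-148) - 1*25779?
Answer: 71309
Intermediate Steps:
f(Z) = 2*Z*(-32 + 2*Z) (f(Z) = ((-32 + Z) + Z)*(2*Z) = (-32 + 2*Z)*(2*Z) = 2*Z*(-32 + 2*Z))
f(-148) - 1*25779 = 4*(-148)*(-16 - 148) - 1*25779 = 4*(-148)*(-164) - 25779 = 97088 - 25779 = 71309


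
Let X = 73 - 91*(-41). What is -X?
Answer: -3804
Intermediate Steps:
X = 3804 (X = 73 + 3731 = 3804)
-X = -1*3804 = -3804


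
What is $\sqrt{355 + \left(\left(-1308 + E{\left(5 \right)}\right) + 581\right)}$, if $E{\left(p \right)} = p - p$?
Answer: $2 i \sqrt{93} \approx 19.287 i$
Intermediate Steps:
$E{\left(p \right)} = 0$
$\sqrt{355 + \left(\left(-1308 + E{\left(5 \right)}\right) + 581\right)} = \sqrt{355 + \left(\left(-1308 + 0\right) + 581\right)} = \sqrt{355 + \left(-1308 + 581\right)} = \sqrt{355 - 727} = \sqrt{-372} = 2 i \sqrt{93}$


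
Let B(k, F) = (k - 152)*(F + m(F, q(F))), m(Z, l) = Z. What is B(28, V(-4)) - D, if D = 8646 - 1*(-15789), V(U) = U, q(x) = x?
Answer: -23443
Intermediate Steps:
B(k, F) = 2*F*(-152 + k) (B(k, F) = (k - 152)*(F + F) = (-152 + k)*(2*F) = 2*F*(-152 + k))
D = 24435 (D = 8646 + 15789 = 24435)
B(28, V(-4)) - D = 2*(-4)*(-152 + 28) - 1*24435 = 2*(-4)*(-124) - 24435 = 992 - 24435 = -23443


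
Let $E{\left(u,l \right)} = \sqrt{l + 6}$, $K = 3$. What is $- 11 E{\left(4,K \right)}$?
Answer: $-33$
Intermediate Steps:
$E{\left(u,l \right)} = \sqrt{6 + l}$
$- 11 E{\left(4,K \right)} = - 11 \sqrt{6 + 3} = - 11 \sqrt{9} = \left(-11\right) 3 = -33$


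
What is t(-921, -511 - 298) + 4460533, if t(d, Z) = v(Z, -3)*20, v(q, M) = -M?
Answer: 4460593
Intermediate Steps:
t(d, Z) = 60 (t(d, Z) = -1*(-3)*20 = 3*20 = 60)
t(-921, -511 - 298) + 4460533 = 60 + 4460533 = 4460593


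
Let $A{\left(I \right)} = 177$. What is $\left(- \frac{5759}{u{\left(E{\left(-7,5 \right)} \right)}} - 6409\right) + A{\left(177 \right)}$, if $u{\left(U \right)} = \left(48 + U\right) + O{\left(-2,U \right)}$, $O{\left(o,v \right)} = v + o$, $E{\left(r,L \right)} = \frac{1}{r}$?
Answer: $- \frac{2034553}{320} \approx -6358.0$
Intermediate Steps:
$O{\left(o,v \right)} = o + v$
$u{\left(U \right)} = 46 + 2 U$ ($u{\left(U \right)} = \left(48 + U\right) + \left(-2 + U\right) = 46 + 2 U$)
$\left(- \frac{5759}{u{\left(E{\left(-7,5 \right)} \right)}} - 6409\right) + A{\left(177 \right)} = \left(- \frac{5759}{46 + \frac{2}{-7}} - 6409\right) + 177 = \left(- \frac{5759}{46 + 2 \left(- \frac{1}{7}\right)} - 6409\right) + 177 = \left(- \frac{5759}{46 - \frac{2}{7}} - 6409\right) + 177 = \left(- \frac{5759}{\frac{320}{7}} - 6409\right) + 177 = \left(\left(-5759\right) \frac{7}{320} - 6409\right) + 177 = \left(- \frac{40313}{320} - 6409\right) + 177 = - \frac{2091193}{320} + 177 = - \frac{2034553}{320}$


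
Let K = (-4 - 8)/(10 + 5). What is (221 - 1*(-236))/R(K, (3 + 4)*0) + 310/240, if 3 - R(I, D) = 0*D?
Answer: 1229/8 ≈ 153.63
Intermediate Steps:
K = -4/5 (K = -12/15 = -12*1/15 = -4/5 ≈ -0.80000)
R(I, D) = 3 (R(I, D) = 3 - 0*D = 3 - 1*0 = 3 + 0 = 3)
(221 - 1*(-236))/R(K, (3 + 4)*0) + 310/240 = (221 - 1*(-236))/3 + 310/240 = (221 + 236)*(1/3) + 310*(1/240) = 457*(1/3) + 31/24 = 457/3 + 31/24 = 1229/8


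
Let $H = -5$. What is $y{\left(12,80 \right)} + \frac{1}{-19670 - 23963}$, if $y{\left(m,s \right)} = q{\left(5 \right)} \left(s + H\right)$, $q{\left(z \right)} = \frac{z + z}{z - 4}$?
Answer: $\frac{32724749}{43633} \approx 750.0$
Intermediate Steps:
$q{\left(z \right)} = \frac{2 z}{-4 + z}$
$y{\left(m,s \right)} = -50 + 10 s$ ($y{\left(m,s \right)} = 2 \cdot 5 \frac{1}{-4 + 5} \left(s - 5\right) = 2 \cdot 5 \cdot 1^{-1} \left(-5 + s\right) = 2 \cdot 5 \cdot 1 \left(-5 + s\right) = 10 \left(-5 + s\right) = -50 + 10 s$)
$y{\left(12,80 \right)} + \frac{1}{-19670 - 23963} = \left(-50 + 10 \cdot 80\right) + \frac{1}{-19670 - 23963} = \left(-50 + 800\right) + \frac{1}{-43633} = 750 - \frac{1}{43633} = \frac{32724749}{43633}$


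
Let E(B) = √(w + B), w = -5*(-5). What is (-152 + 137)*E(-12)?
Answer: -15*√13 ≈ -54.083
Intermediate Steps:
w = 25
E(B) = √(25 + B)
(-152 + 137)*E(-12) = (-152 + 137)*√(25 - 12) = -15*√13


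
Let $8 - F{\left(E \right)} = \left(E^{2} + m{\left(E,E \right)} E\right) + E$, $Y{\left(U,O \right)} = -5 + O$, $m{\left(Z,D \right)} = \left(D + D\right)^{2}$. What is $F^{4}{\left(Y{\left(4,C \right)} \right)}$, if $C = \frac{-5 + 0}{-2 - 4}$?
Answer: $\frac{887014968692307841}{136048896} \approx 6.5198 \cdot 10^{9}$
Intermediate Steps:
$m{\left(Z,D \right)} = 4 D^{2}$ ($m{\left(Z,D \right)} = \left(2 D\right)^{2} = 4 D^{2}$)
$C = \frac{5}{6}$ ($C = - \frac{5}{-6} = \left(-5\right) \left(- \frac{1}{6}\right) = \frac{5}{6} \approx 0.83333$)
$F{\left(E \right)} = 8 - E - E^{2} - 4 E^{3}$ ($F{\left(E \right)} = 8 - \left(\left(E^{2} + 4 E^{2} E\right) + E\right) = 8 - \left(\left(E^{2} + 4 E^{3}\right) + E\right) = 8 - \left(E + E^{2} + 4 E^{3}\right) = 8 - E - E^{2} - 4 E^{3}$)
$F^{4}{\left(Y{\left(4,C \right)} \right)} = \left(8 - \left(-5 + \frac{5}{6}\right) - \left(-5 + \frac{5}{6}\right)^{2} - 4 \left(-5 + \frac{5}{6}\right)^{3}\right)^{4} = \left(8 - - \frac{25}{6} - \left(- \frac{25}{6}\right)^{2} - 4 \left(- \frac{25}{6}\right)^{3}\right)^{4} = \left(8 + \frac{25}{6} - \frac{625}{36} - - \frac{15625}{54}\right)^{4} = \left(8 + \frac{25}{6} - \frac{625}{36} + \frac{15625}{54}\right)^{4} = \left(\frac{30689}{108}\right)^{4} = \frac{887014968692307841}{136048896}$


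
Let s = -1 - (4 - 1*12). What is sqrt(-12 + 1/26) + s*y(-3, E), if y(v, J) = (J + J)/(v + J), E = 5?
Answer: 35 + I*sqrt(8086)/26 ≈ 35.0 + 3.4585*I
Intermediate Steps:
y(v, J) = 2*J/(J + v) (y(v, J) = (2*J)/(J + v) = 2*J/(J + v))
s = 7 (s = -1 - (4 - 12) = -1 - 1*(-8) = -1 + 8 = 7)
sqrt(-12 + 1/26) + s*y(-3, E) = sqrt(-12 + 1/26) + 7*(2*5/(5 - 3)) = sqrt(-12 + 1/26) + 7*(2*5/2) = sqrt(-311/26) + 7*(2*5*(1/2)) = I*sqrt(8086)/26 + 7*5 = I*sqrt(8086)/26 + 35 = 35 + I*sqrt(8086)/26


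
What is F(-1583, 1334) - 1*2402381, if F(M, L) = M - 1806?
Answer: -2405770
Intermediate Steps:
F(M, L) = -1806 + M
F(-1583, 1334) - 1*2402381 = (-1806 - 1583) - 1*2402381 = -3389 - 2402381 = -2405770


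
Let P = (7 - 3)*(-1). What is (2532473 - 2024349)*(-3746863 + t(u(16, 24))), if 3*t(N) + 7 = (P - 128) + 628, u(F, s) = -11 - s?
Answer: -1903788190800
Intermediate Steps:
P = -4 (P = 4*(-1) = -4)
t(N) = 163 (t(N) = -7/3 + ((-4 - 128) + 628)/3 = -7/3 + (-132 + 628)/3 = -7/3 + (⅓)*496 = -7/3 + 496/3 = 163)
(2532473 - 2024349)*(-3746863 + t(u(16, 24))) = (2532473 - 2024349)*(-3746863 + 163) = 508124*(-3746700) = -1903788190800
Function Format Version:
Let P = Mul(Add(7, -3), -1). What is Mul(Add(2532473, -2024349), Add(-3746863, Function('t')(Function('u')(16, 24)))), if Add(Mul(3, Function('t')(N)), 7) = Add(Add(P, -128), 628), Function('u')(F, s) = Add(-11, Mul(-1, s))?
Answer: -1903788190800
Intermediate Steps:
P = -4 (P = Mul(4, -1) = -4)
Function('t')(N) = 163 (Function('t')(N) = Add(Rational(-7, 3), Mul(Rational(1, 3), Add(Add(-4, -128), 628))) = Add(Rational(-7, 3), Mul(Rational(1, 3), Add(-132, 628))) = Add(Rational(-7, 3), Mul(Rational(1, 3), 496)) = Add(Rational(-7, 3), Rational(496, 3)) = 163)
Mul(Add(2532473, -2024349), Add(-3746863, Function('t')(Function('u')(16, 24)))) = Mul(Add(2532473, -2024349), Add(-3746863, 163)) = Mul(508124, -3746700) = -1903788190800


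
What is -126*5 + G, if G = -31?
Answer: -661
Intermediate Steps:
-126*5 + G = -126*5 - 31 = -14*45 - 31 = -630 - 31 = -661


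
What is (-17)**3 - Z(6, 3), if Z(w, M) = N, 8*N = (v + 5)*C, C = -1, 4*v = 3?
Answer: -157193/32 ≈ -4912.3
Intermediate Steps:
v = 3/4 (v = (1/4)*3 = 3/4 ≈ 0.75000)
N = -23/32 (N = ((3/4 + 5)*(-1))/8 = ((23/4)*(-1))/8 = (1/8)*(-23/4) = -23/32 ≈ -0.71875)
Z(w, M) = -23/32
(-17)**3 - Z(6, 3) = (-17)**3 - 1*(-23/32) = -4913 + 23/32 = -157193/32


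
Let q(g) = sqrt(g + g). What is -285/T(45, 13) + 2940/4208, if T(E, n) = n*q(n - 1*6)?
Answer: 735/1052 - 285*sqrt(14)/182 ≈ -5.1605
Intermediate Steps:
q(g) = sqrt(2)*sqrt(g) (q(g) = sqrt(2*g) = sqrt(2)*sqrt(g))
T(E, n) = n*sqrt(2)*sqrt(-6 + n) (T(E, n) = n*(sqrt(2)*sqrt(n - 1*6)) = n*(sqrt(2)*sqrt(n - 6)) = n*(sqrt(2)*sqrt(-6 + n)) = n*sqrt(2)*sqrt(-6 + n))
-285/T(45, 13) + 2940/4208 = -285*1/(13*sqrt(-12 + 2*13)) + 2940/4208 = -285*1/(13*sqrt(-12 + 26)) + 2940*(1/4208) = -285*sqrt(14)/182 + 735/1052 = 735/1052 - 285*sqrt(14)/182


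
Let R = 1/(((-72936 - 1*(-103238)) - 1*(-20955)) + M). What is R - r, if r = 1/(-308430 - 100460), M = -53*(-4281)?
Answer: 34352/5686637675 ≈ 6.0408e-6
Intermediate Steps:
M = 226893
r = -1/408890 (r = 1/(-408890) = -1/408890 ≈ -2.4456e-6)
R = 1/278150 (R = 1/(((-72936 - 1*(-103238)) - 1*(-20955)) + 226893) = 1/(((-72936 + 103238) + 20955) + 226893) = 1/((30302 + 20955) + 226893) = 1/(51257 + 226893) = 1/278150 ≈ 3.5952e-6)
R - r = 1/278150 - 1*(-1/408890) = 1/278150 + 1/408890 = 34352/5686637675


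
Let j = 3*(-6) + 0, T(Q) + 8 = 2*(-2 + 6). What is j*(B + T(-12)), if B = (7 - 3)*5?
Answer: -360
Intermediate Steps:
T(Q) = 0 (T(Q) = -8 + 2*(-2 + 6) = -8 + 2*4 = -8 + 8 = 0)
j = -18 (j = -18 + 0 = -18)
B = 20 (B = 4*5 = 20)
j*(B + T(-12)) = -18*(20 + 0) = -18*20 = -360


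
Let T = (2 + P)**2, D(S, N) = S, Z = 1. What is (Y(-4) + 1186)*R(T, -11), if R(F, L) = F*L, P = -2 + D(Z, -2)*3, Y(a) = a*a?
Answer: -118998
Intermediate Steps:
Y(a) = a**2
P = 1 (P = -2 + 1*3 = -2 + 3 = 1)
T = 9 (T = (2 + 1)**2 = 3**2 = 9)
(Y(-4) + 1186)*R(T, -11) = ((-4)**2 + 1186)*(9*(-11)) = (16 + 1186)*(-99) = 1202*(-99) = -118998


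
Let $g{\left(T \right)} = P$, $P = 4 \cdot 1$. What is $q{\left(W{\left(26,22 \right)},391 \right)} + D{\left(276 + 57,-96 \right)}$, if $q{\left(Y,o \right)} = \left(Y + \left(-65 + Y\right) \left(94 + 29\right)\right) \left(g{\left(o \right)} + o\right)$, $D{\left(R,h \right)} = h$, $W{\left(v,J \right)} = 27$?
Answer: $-1835661$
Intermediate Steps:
$P = 4$
$g{\left(T \right)} = 4$
$q{\left(Y,o \right)} = \left(-7995 + 124 Y\right) \left(4 + o\right)$ ($q{\left(Y,o \right)} = \left(Y + \left(-65 + Y\right) \left(94 + 29\right)\right) \left(4 + o\right) = \left(Y + \left(-65 + Y\right) 123\right) \left(4 + o\right) = \left(Y + \left(-7995 + 123 Y\right)\right) \left(4 + o\right) = \left(-7995 + 124 Y\right) \left(4 + o\right)$)
$q{\left(W{\left(26,22 \right)},391 \right)} + D{\left(276 + 57,-96 \right)} = \left(-31980 - 3126045 + 496 \cdot 27 + 124 \cdot 27 \cdot 391\right) - 96 = \left(-31980 - 3126045 + 13392 + 1309068\right) - 96 = -1835565 - 96 = -1835661$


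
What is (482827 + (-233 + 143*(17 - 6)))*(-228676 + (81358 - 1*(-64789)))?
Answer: -39957818343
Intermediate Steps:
(482827 + (-233 + 143*(17 - 6)))*(-228676 + (81358 - 1*(-64789))) = (482827 + (-233 + 143*11))*(-228676 + (81358 + 64789)) = (482827 + (-233 + 1573))*(-228676 + 146147) = (482827 + 1340)*(-82529) = 484167*(-82529) = -39957818343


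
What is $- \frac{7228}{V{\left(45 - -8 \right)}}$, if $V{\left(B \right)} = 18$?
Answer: $- \frac{3614}{9} \approx -401.56$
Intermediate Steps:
$- \frac{7228}{V{\left(45 - -8 \right)}} = - \frac{7228}{18} = \left(-7228\right) \frac{1}{18} = - \frac{3614}{9}$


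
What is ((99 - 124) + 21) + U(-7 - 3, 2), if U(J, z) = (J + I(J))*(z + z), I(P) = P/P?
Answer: -40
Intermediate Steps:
I(P) = 1
U(J, z) = 2*z*(1 + J) (U(J, z) = (J + 1)*(z + z) = (1 + J)*(2*z) = 2*z*(1 + J))
((99 - 124) + 21) + U(-7 - 3, 2) = ((99 - 124) + 21) + 2*2*(1 + (-7 - 3)) = (-25 + 21) + 2*2*(1 - 10) = -4 + 2*2*(-9) = -4 - 36 = -40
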